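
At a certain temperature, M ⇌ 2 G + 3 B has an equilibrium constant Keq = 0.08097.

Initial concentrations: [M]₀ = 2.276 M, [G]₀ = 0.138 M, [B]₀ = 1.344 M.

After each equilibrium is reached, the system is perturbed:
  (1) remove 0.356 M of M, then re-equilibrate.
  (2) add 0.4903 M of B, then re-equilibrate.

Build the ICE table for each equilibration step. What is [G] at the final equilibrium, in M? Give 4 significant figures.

Q₀ = 0.02031 vs Keq = 0.08097 ⇒ Q<K, forward
Step 1:
                   M          G          B
  Initial      2.276      0.138      1.344
  Change      -0.048      0.096      0.144
  Equil        2.228      0.234      1.488
  solve Keq expr → x = 0.048; check Q = 0.08097
Then remove 0.356 M of M.
Step 2:
                   M          G          B
  Initial      1.872      0.234      1.488
  Change    0.007174   -0.01435   -0.02152
  Equil        1.879     0.2197      1.466
  solve Keq expr → x = -0.007174; check Q = 0.08097
Then add 0.4903 M of B.
Step 3:
                   M          G          B
  Initial      1.879     0.2197      1.957
  Change     0.03228   -0.06456   -0.09684
  Equil        1.911     0.1551       1.86
  solve Keq expr → x = -0.03228; check Q = 0.08097

[G]_eq = 0.1551 M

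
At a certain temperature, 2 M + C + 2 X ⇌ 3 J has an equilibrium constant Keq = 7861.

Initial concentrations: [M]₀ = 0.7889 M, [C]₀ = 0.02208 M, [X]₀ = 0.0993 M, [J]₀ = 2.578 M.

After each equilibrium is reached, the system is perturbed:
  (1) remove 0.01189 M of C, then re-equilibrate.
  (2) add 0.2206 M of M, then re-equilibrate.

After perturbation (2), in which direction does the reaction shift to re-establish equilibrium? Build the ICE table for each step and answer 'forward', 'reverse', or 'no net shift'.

Q₀ = 1.2645e+05 vs Keq = 7861 ⇒ Q>K, reverse
Step 1:
                  M         C         X         J
  I          0.7889   0.02208    0.0993     2.578
  C         0.08995   0.04498   0.08995   -0.1349
  E          0.8789   0.06706    0.1893     2.443
  solve Keq expr → x = -0.04498; check Q = 7861
Then remove 0.01189 M of C.
Step 2:
                  M         C         X         J
  I          0.8789   0.05517    0.1893     2.443
  C        0.008418  0.004209  0.008418  -0.01263
  E          0.8873   0.05937    0.1977      2.43
  solve Keq expr → x = -0.004209; check Q = 7861
Then add 0.2206 M of M.
Step 3:
                  M         C         X         J
  I           1.108   0.05937    0.1977      2.43
  C        -0.01892 -0.009461  -0.01892   0.02838
  E           1.089   0.04991    0.1787     2.459
  solve Keq expr → x = 0.009461; check Q = 7861

Direction: forward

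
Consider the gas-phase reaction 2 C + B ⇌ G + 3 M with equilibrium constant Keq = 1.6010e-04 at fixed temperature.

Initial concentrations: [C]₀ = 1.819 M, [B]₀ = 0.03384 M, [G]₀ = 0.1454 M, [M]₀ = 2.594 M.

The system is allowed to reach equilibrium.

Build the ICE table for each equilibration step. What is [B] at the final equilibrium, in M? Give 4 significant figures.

[B]_eq = 0.1792 M

Q₀ = 22.67 vs Keq = 1.6010e-04 ⇒ Q>K, reverse
Step 1:
                  C         B         G         M
  init        1.819   0.03384    0.1454     2.594
  Δ          0.2908    0.1454   -0.1454   -0.4362
  eq           2.11    0.1792 1.2712e-05     2.158
  solve Keq expr → x = -0.1454; check Q = 1.6010e-04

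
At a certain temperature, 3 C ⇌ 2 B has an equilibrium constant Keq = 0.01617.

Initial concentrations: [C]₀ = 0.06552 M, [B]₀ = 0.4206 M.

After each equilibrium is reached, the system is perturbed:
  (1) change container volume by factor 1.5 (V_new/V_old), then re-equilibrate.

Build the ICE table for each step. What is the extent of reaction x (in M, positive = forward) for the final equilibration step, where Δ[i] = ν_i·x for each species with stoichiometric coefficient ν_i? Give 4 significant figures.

x = -0.003105 M

Q₀ = 629 vs Keq = 0.01617 ⇒ Q>K, reverse
Step 1:
                    C           B
  Initial     0.06552      0.4206
  Change       0.5408     -0.3606
  Equil        0.6064     0.06004
  solve Keq expr → x = -0.1803; check Q = 0.01617
Then change container volume by factor 1.5 (V_new/V_old).
Step 2:
                    C           B
  Initial      0.4042     0.04003
  Change     0.009314   -0.006209
  Equil        0.4136     0.03382
  solve Keq expr → x = -0.003105; check Q = 0.01617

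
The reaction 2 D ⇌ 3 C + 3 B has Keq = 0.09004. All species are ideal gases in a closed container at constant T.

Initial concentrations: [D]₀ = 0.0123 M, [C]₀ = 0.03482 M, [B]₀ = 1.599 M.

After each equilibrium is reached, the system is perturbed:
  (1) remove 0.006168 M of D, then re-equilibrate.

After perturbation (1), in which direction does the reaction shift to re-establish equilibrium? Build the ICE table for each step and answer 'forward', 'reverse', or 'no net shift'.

Q₀ = 1.141 vs Keq = 0.09004 ⇒ Q>K, reverse
Step 1:
                  D         C         B
  init       0.0123   0.03482     1.599
  Δ        0.008817  -0.01323  -0.01323
  eq        0.02112   0.02159     1.586
  solve Keq expr → x = -0.004409; check Q = 0.09004
Then remove 0.006168 M of D.
Step 2:
                  D         C         B
  init      0.01495   0.02159     1.586
  Δ         0.00196 -0.002939 -0.002939
  eq        0.01691   0.01865     1.583
  solve Keq expr → x = -9.7975e-04; check Q = 0.09004

Direction: reverse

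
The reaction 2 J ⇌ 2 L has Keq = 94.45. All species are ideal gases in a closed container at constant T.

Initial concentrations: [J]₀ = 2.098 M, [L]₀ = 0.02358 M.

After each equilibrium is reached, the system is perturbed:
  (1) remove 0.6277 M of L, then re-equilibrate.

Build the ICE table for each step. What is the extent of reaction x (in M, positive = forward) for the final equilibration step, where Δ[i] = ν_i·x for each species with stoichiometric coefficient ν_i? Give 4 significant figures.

Q₀ = 1.2632e-04 vs Keq = 94.45 ⇒ Q<K, forward
Step 1:
                   J          L
  Initial      2.098    0.02358
  Change        -1.9        1.9
  Equil       0.1979      1.924
  solve Keq expr → x = 0.95; check Q = 94.45
Then remove 0.6277 M of L.
Step 2:
                   J          L
  Initial     0.1979      1.296
  Change    -0.05856    0.05856
  Equil       0.1394      1.355
  solve Keq expr → x = 0.02928; check Q = 94.45

x = 0.02928 M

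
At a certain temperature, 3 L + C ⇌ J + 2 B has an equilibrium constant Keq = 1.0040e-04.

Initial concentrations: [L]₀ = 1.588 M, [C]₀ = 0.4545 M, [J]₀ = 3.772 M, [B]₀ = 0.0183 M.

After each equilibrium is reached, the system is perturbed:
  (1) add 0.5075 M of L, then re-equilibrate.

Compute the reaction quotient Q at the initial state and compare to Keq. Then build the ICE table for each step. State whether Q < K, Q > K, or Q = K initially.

Q₀ = 6.9405e-04; Q > K (proceeds reverse)

Q₀ = 6.9405e-04 vs Keq = 1.0040e-04 ⇒ Q>K, reverse
Step 1:
                  L         C         J         B
  init        1.588    0.4545     3.772    0.0183
  Δ         0.01677   0.00559  -0.00559  -0.01118
  eq          1.605    0.4601     3.766  0.007119
  solve Keq expr → x = -0.00559; check Q = 1.0040e-04
Then add 0.5075 M of L.
Step 2:
                  L         C         J         B
  init        2.112    0.4601     3.766  0.007119
  Δ       -0.005351 -0.001784  0.001784  0.003567
  eq          2.107    0.4583     3.768   0.01069
  solve Keq expr → x = 0.001784; check Q = 1.0040e-04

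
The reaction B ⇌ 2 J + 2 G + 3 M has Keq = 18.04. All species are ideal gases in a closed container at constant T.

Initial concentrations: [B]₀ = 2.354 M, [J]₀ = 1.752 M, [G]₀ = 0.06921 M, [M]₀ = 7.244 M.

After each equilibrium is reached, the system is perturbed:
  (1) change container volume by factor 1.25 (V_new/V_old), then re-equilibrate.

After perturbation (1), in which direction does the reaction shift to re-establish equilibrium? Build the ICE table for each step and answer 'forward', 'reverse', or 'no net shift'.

Direction: forward

Q₀ = 2.374 vs Keq = 18.04 ⇒ Q<K, forward
Step 1:
                    B           J           G           M
  I             2.354       1.752     0.06921       7.244
  C          -0.05169      0.1034      0.1034      0.1551
  E             2.302       1.855      0.1726       7.399
  solve Keq expr → x = 0.05169; check Q = 18.04
Then change container volume by factor 1.25 (V_new/V_old).
Step 2:
                    B           J           G           M
  I             1.842       1.484      0.1381       5.919
  C          -0.05076      0.1015      0.1015      0.1523
  E             1.791       1.586      0.2396       6.072
  solve Keq expr → x = 0.05076; check Q = 18.04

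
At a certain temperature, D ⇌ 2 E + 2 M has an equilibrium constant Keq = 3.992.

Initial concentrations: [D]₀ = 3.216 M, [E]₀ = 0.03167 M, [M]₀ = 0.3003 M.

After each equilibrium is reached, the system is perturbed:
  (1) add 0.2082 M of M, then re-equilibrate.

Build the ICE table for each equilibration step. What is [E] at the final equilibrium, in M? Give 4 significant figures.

Q₀ = 2.8125e-05 vs Keq = 3.992 ⇒ Q<K, forward
Step 1:
                    D           E           M
  I             3.216     0.03167      0.3003
  C           -0.8006       1.601       1.601
  E             2.415       1.633       1.902
  solve Keq expr → x = 0.8006; check Q = 3.992
Then add 0.2082 M of M.
Step 2:
                    D           E           M
  I             2.415       1.633        2.11
  C           0.04274    -0.08548    -0.08548
  E             2.458       1.547       2.024
  solve Keq expr → x = -0.04274; check Q = 3.992

[E]_eq = 1.547 M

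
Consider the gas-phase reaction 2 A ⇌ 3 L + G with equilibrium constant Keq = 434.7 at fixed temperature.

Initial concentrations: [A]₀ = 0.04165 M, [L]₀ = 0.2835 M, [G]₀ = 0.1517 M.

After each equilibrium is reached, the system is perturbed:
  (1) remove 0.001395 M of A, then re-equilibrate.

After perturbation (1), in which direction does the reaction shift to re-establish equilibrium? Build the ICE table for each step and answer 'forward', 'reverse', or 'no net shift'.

Q₀ = 1.993 vs Keq = 434.7 ⇒ Q<K, forward
Step 1:
                    A           L           G
  Initial     0.04165      0.2835      0.1517
  Change     -0.03772     0.05658     0.01886
  Equil      0.003928      0.3401      0.1706
  solve Keq expr → x = 0.01886; check Q = 434.7
Then remove 0.001395 M of A.
Step 2:
                    A           L           G
  Initial    0.002533      0.3401      0.1706
  Change     0.001352   -0.002028 -6.7609e-04
  Equil      0.003886      0.3381      0.1699
  solve Keq expr → x = -6.7609e-04; check Q = 434.7

Direction: reverse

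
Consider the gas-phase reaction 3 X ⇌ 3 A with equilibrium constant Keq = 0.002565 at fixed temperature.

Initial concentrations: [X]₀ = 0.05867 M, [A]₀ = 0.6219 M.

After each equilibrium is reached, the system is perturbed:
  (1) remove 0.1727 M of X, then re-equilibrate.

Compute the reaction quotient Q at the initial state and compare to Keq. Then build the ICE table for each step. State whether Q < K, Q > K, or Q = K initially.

Q₀ = 1191 vs Keq = 0.002565 ⇒ Q>K, reverse
Step 1:
                    X           A
  I           0.05867      0.6219
  C              0.54       -0.54
  E            0.5986     0.08194
  solve Keq expr → x = -0.18; check Q = 0.002565
Then remove 0.1727 M of X.
Step 2:
                    X           A
  I            0.4259     0.08194
  C           0.02079    -0.02079
  E            0.4467     0.06115
  solve Keq expr → x = -0.006931; check Q = 0.002565

Q₀ = 1191; Q > K (proceeds reverse)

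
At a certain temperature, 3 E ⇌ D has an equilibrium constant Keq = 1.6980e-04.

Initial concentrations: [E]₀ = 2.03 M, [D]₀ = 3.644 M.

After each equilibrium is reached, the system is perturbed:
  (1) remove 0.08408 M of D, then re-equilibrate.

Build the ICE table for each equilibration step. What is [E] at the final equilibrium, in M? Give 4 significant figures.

[E]_eq = 11.86 M

Q₀ = 0.4356 vs Keq = 1.6980e-04 ⇒ Q>K, reverse
Step 1:
                    E           D
  I              2.03       3.644
  C             10.04      -3.346
  E             12.07      0.2984
  solve Keq expr → x = -3.346; check Q = 1.6980e-04
Then remove 0.08408 M of D.
Step 2:
                    E           D
  I             12.07      0.2143
  C            -0.207     0.06899
  E             11.86      0.2833
  solve Keq expr → x = 0.06899; check Q = 1.6980e-04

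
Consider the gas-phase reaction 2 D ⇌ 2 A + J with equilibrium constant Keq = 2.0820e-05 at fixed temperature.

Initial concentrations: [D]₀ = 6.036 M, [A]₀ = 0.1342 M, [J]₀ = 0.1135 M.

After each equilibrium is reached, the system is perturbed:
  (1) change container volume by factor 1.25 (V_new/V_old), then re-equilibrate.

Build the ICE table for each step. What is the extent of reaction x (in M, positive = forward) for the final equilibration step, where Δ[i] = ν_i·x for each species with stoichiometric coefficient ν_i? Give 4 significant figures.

Q₀ = 5.6105e-05 vs Keq = 2.0820e-05 ⇒ Q>K, reverse
Step 1:
                   D          A          J
  I            6.036     0.1342     0.1135
  C           0.0428    -0.0428    -0.0214
  E            6.079     0.0914     0.0921
  solve Keq expr → x = -0.0214; check Q = 2.0820e-05
Then change container volume by factor 1.25 (V_new/V_old).
Step 2:
                   D          A          J
  I            4.863    0.07312    0.07368
  C        -0.006718   0.006718   0.003359
  E            4.856    0.07984    0.07704
  solve Keq expr → x = 0.003359; check Q = 2.0820e-05

x = 0.003359 M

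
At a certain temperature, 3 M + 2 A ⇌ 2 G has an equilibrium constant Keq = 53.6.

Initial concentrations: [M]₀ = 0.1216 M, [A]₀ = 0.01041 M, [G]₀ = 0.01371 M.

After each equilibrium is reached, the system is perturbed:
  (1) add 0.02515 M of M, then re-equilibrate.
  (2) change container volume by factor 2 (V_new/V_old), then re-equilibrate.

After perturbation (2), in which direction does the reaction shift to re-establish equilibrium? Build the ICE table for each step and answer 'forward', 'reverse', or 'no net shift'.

Q₀ = 964.7 vs Keq = 53.6 ⇒ Q>K, reverse
Step 1:
                  M         A         G
  I          0.1216   0.01041   0.01371
  C         0.01111  0.007405 -0.007405
  E          0.1327   0.01781  0.006305
  solve Keq expr → x = -0.003702; check Q = 53.6
Then add 0.02515 M of M.
Step 2:
                  M         A         G
  I          0.1579   0.01781  0.006305
  C       -0.001794 -0.001196  0.001196
  E          0.1561   0.01662  0.007501
  solve Keq expr → x = 5.9798e-04; check Q = 53.6
Then change container volume by factor 2 (V_new/V_old).
Step 3:
                  M         A         G
  I         0.07803  0.008309  0.003751
  C        0.003012  0.002008 -0.002008
  E         0.08104   0.01032  0.001743
  solve Keq expr → x = -0.001004; check Q = 53.6

Direction: reverse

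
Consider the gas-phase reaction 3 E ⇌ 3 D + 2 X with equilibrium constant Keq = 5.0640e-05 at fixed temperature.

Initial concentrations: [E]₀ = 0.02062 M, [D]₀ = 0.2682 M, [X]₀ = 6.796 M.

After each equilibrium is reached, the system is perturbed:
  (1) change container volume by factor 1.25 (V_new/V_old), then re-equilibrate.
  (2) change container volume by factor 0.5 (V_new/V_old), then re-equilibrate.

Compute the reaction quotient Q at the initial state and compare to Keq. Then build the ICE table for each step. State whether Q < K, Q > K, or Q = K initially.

Q₀ = 1.0163e+05 vs Keq = 5.0640e-05 ⇒ Q>K, reverse
Step 1:
                   E          D          X
  I          0.02062     0.2682      6.796
  C           0.2652    -0.2652    -0.1768
  E           0.2858      0.003      6.619
  solve Keq expr → x = -0.0884; check Q = 5.0640e-05
Then change container volume by factor 1.25 (V_new/V_old).
Step 2:
                   E          D          X
  I           0.2287     0.0024      5.295
  C       -3.8018e-04 3.8018e-04 2.5345e-04
  E           0.2283    0.00278      5.296
  solve Keq expr → x = 1.2673e-04; check Q = 5.0640e-05
Then change container volume by factor 0.5 (V_new/V_old).
Step 3:
                   E          D          X
  I           0.4566    0.00556      10.59
  C         0.002041  -0.002041  -0.001361
  E           0.4586   0.003518      10.59
  solve Keq expr → x = -6.8044e-04; check Q = 5.0640e-05

Q₀ = 1.0163e+05; Q > K (proceeds reverse)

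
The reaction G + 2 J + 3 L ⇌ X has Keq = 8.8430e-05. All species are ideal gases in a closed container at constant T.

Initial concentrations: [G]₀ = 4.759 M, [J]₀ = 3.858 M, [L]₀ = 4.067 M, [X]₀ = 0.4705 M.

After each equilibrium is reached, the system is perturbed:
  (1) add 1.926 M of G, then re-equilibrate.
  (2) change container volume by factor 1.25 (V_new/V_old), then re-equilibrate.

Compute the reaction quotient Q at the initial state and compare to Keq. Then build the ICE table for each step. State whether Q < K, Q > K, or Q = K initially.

Q₀ = 9.8741e-05 vs Keq = 8.8430e-05 ⇒ Q>K, reverse
Step 1:
                  G         J         L         X
  Initial     4.759     3.858     4.067    0.4705
  Change    0.01966   0.03932   0.05898  -0.01966
  Equil       4.779     3.897     4.126    0.4508
  solve Keq expr → x = -0.01966; check Q = 8.8430e-05
Then add 1.926 M of G.
Step 2:
                  G         J         L         X
  Initial     6.705     3.897     4.126    0.4508
  Change   -0.06153   -0.1231   -0.1846   0.06153
  Equil       6.643     3.774     3.941    0.5124
  solve Keq expr → x = 0.06153; check Q = 8.8430e-05
Then change container volume by factor 1.25 (V_new/V_old).
Step 3:
                  G         J         L         X
  Initial     5.315     3.019     3.153    0.4099
  Change     0.1555     0.311    0.4664   -0.1555
  Equil        5.47      3.33      3.62    0.2544
  solve Keq expr → x = -0.1555; check Q = 8.8430e-05

Q₀ = 9.8741e-05; Q > K (proceeds reverse)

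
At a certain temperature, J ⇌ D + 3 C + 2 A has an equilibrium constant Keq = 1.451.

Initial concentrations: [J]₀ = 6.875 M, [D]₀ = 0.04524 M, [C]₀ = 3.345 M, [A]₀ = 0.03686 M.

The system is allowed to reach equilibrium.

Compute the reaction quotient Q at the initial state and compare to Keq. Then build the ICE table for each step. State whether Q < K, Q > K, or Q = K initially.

Q₀ = 3.3462e-04 vs Keq = 1.451 ⇒ Q<K, forward
Step 1:
                    J           D           C           A
  init          6.875     0.04524       3.345     0.03686
  Δ             -0.29        0.29      0.8701        0.58
  eq            6.585      0.3353       4.215      0.6169
  solve Keq expr → x = 0.29; check Q = 1.451

Q₀ = 3.3462e-04; Q < K (proceeds forward)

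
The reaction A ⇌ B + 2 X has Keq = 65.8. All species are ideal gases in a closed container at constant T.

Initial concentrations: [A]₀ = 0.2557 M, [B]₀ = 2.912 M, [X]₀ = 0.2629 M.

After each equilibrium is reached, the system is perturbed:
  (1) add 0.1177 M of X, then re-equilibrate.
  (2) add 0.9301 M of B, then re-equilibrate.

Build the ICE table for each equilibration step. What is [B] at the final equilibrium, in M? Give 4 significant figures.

Q₀ = 0.7871 vs Keq = 65.8 ⇒ Q<K, forward
Step 1:
                    A           B           X
  init         0.2557       2.912      0.2629
  Δ           -0.2307      0.2307      0.4613
  eq          0.02505       3.143      0.7242
  solve Keq expr → x = 0.2307; check Q = 65.8
Then add 0.1177 M of X.
Step 2:
                    A           B           X
  init        0.02505       3.143      0.8419
  Δ          0.007526   -0.007526    -0.01505
  eq          0.03257       3.135      0.8269
  solve Keq expr → x = -0.007526; check Q = 65.8
Then add 0.9301 M of B.
Step 3:
                    A           B           X
  init        0.03257       4.065      0.8269
  Δ          0.007971   -0.007971    -0.01594
  eq          0.04055       4.057      0.8109
  solve Keq expr → x = -0.007971; check Q = 65.8

[B]_eq = 4.057 M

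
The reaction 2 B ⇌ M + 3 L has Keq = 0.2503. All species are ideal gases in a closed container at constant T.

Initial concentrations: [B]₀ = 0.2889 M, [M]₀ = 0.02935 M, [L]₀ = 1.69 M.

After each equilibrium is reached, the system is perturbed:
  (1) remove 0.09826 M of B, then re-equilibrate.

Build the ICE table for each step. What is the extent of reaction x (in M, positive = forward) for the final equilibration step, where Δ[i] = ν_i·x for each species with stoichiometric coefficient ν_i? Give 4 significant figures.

x = -0.00306 M

Q₀ = 1.697 vs Keq = 0.2503 ⇒ Q>K, reverse
Step 1:
                    B           M           L
  I            0.2889     0.02935        1.69
  C           0.04557    -0.02278    -0.06835
  E            0.3345    0.006566       1.622
  solve Keq expr → x = -0.02278; check Q = 0.2503
Then remove 0.09826 M of B.
Step 2:
                    B           M           L
  I            0.2362    0.006566       1.622
  C           0.00612    -0.00306    -0.00918
  E            0.2423    0.003506       1.612
  solve Keq expr → x = -0.00306; check Q = 0.2503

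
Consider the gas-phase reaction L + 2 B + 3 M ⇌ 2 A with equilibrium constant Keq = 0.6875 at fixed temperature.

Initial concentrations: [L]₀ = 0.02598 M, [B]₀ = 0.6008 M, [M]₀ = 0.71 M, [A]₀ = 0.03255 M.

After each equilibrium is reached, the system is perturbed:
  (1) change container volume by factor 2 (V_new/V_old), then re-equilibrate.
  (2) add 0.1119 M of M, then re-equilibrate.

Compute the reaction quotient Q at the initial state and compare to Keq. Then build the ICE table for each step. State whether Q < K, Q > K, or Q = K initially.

Q₀ = 0.3157 vs Keq = 0.6875 ⇒ Q<K, forward
Step 1:
                   L          B          M          A
  I          0.02598     0.6008       0.71    0.03255
  C        -0.004575   -0.00915   -0.01372    0.00915
  E          0.02141     0.5917     0.6963     0.0417
  solve Keq expr → x = 0.004575; check Q = 0.6875
Then change container volume by factor 2 (V_new/V_old).
Step 2:
                   L          B          M          A
  I           0.0107     0.2958     0.3481    0.02085
  C         0.006654    0.01331    0.01996   -0.01331
  E          0.01736     0.3091     0.3681   0.007542
  solve Keq expr → x = -0.006654; check Q = 0.6875
Then add 0.1119 M of M.
Step 3:
                   L          B          M          A
  I          0.01736     0.3091       0.48   0.007542
  C        -0.001476  -0.002951  -0.004427   0.002951
  E          0.01588     0.3062     0.4756    0.01049
  solve Keq expr → x = 0.001476; check Q = 0.6875

Q₀ = 0.3157; Q < K (proceeds forward)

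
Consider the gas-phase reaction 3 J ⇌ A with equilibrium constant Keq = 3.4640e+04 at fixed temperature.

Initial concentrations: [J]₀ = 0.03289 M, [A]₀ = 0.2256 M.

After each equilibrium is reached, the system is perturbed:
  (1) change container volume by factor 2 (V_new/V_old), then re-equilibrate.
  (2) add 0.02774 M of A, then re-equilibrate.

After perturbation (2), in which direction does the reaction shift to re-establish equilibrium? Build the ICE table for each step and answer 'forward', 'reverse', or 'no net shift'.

Q₀ = 6341 vs Keq = 3.4640e+04 ⇒ Q<K, forward
Step 1:
                   J          A
  Initial    0.03289     0.2256
  Change    -0.01409   0.004696
  Equil       0.0188     0.2303
  solve Keq expr → x = 0.004696; check Q = 3.4640e+04
Then change container volume by factor 2 (V_new/V_old).
Step 2:
                   J          A
  Initial   0.009402     0.1151
  Change    0.005444  -0.001815
  Equil      0.01485     0.1133
  solve Keq expr → x = -0.001815; check Q = 3.4640e+04
Then add 0.02774 M of A.
Step 3:
                   J          A
  Initial    0.01485     0.1411
  Change     0.00111 -3.7000e-04
  Equil      0.01596     0.1407
  solve Keq expr → x = -3.7000e-04; check Q = 3.4640e+04

Direction: reverse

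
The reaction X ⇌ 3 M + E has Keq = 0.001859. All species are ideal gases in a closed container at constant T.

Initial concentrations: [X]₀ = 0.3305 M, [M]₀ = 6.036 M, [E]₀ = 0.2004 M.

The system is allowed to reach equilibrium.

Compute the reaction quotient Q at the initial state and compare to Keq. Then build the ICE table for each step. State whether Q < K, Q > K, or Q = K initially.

Q₀ = 133.3 vs Keq = 0.001859 ⇒ Q>K, reverse
Step 1:
                  X         M         E
  I          0.3305     6.036    0.2004
  C          0.2004   -0.6012   -0.2004
  E          0.5309     5.435 6.1480e-06
  solve Keq expr → x = -0.2004; check Q = 0.001859

Q₀ = 133.3; Q > K (proceeds reverse)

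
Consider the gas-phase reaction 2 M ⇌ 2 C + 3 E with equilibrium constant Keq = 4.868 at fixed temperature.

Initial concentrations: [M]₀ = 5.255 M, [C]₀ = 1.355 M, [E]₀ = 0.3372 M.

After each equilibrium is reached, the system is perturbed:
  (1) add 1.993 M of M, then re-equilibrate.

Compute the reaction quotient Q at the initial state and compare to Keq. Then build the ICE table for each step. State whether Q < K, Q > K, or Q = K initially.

Q₀ = 0.002549; Q < K (proceeds forward)

Q₀ = 0.002549 vs Keq = 4.868 ⇒ Q<K, forward
Step 1:
                  M         C         E
  I           5.255     1.355    0.3372
  C          -1.269     1.269     1.903
  E           3.986     2.624      2.24
  solve Keq expr → x = 0.6343; check Q = 4.868
Then add 1.993 M of M.
Step 2:
                  M         C         E
  I           5.979     2.624      2.24
  C         -0.2787    0.2787    0.4181
  E           5.701     2.902     2.658
  solve Keq expr → x = 0.1394; check Q = 4.868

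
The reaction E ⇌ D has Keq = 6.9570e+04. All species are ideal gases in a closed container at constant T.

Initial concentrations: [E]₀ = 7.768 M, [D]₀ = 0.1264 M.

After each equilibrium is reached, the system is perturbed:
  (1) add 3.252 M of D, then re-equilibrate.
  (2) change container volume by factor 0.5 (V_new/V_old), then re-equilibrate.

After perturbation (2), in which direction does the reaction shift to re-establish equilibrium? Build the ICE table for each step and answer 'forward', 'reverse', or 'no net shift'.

Q₀ = 0.01627 vs Keq = 6.9570e+04 ⇒ Q<K, forward
Step 1:
                   E          D
  Initial      7.768     0.1264
  Change      -7.768      7.768
  Equil   1.1347e-04      7.894
  solve Keq expr → x = 7.768; check Q = 6.9570e+04
Then add 3.252 M of D.
Step 2:
                   E          D
  Initial 1.1347e-04      11.15
  Change  4.6744e-05 -4.6744e-05
  Equil   1.6022e-04      11.15
  solve Keq expr → x = -4.6744e-05; check Q = 6.9570e+04
Then change container volume by factor 0.5 (V_new/V_old).
Step 3:
                   E          D
  Initial 3.2043e-04      22.29
  Change           0          0
  Equil   3.2043e-04      22.29
  solve Keq expr → x = 0; check Q = 6.9570e+04

Direction: no net shift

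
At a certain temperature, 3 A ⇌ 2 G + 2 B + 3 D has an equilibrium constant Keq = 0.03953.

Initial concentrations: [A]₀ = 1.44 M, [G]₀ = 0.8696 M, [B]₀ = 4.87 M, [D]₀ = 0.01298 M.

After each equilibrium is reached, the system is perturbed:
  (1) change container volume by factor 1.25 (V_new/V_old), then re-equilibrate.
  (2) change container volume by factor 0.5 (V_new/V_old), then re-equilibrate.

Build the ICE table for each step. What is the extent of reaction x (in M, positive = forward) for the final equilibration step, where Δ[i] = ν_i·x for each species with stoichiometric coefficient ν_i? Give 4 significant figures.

Q₀ = 1.3135e-05 vs Keq = 0.03953 ⇒ Q<K, forward
Step 1:
                    A           G           B           D
  Initial        1.44      0.8696        4.87     0.01298
  Change      -0.1426     0.09505     0.09505      0.1426
  Equil         1.297      0.9646       4.965      0.1555
  solve Keq expr → x = 0.04752; check Q = 0.03953
Then change container volume by factor 1.25 (V_new/V_old).
Step 2:
                    A           G           B           D
  Initial       1.038      0.7717       3.972      0.1244
  Change     -0.03395     0.02263     0.02263     0.03395
  Equil         1.004      0.7943       3.995      0.1584
  solve Keq expr → x = 0.01132; check Q = 0.03953
Then change container volume by factor 0.5 (V_new/V_old).
Step 3:
                    A           G           B           D
  Initial       2.008       1.589       7.989      0.3168
  Change       0.1719     -0.1146     -0.1146     -0.1719
  Equil          2.18       1.474       7.875      0.1448
  solve Keq expr → x = -0.05731; check Q = 0.03953

x = -0.05731 M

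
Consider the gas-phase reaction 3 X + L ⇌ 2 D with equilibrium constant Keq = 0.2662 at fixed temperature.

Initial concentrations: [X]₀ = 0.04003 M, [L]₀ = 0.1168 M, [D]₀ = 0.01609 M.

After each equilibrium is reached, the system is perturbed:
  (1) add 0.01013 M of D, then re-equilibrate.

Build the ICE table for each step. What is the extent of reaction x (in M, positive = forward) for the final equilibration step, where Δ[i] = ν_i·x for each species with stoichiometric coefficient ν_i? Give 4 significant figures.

Q₀ = 34.56 vs Keq = 0.2662 ⇒ Q>K, reverse
Step 1:
                   X          L          D
  I          0.04003     0.1168    0.01609
  C          0.02012   0.006707   -0.01341
  E          0.06015     0.1235   0.002675
  solve Keq expr → x = -0.006707; check Q = 0.2662
Then add 0.01013 M of D.
Step 2:
                   X          L          D
  I          0.06015     0.1235    0.01281
  C          0.01365   0.004551  -0.009103
  E          0.07381     0.1281   0.003702
  solve Keq expr → x = -0.004551; check Q = 0.2662

x = -0.004551 M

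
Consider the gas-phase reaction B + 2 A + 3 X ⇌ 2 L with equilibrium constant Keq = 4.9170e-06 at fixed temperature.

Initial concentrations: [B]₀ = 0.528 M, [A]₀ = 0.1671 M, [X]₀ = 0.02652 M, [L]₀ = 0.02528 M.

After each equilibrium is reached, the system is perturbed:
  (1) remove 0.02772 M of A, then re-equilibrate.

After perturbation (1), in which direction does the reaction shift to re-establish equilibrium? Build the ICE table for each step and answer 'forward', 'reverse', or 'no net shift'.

Q₀ = 2324 vs Keq = 4.9170e-06 ⇒ Q>K, reverse
Step 1:
                   B          A          X          L
  I            0.528     0.1671    0.02652    0.02528
  C          0.01264    0.02527    0.03791   -0.02527
  E           0.5406     0.1924    0.06443 5.1299e-06
  solve Keq expr → x = -0.01264; check Q = 4.9170e-06
Then remove 0.02772 M of A.
Step 2:
                   B          A          X          L
  I           0.5406     0.1647    0.06443 5.1299e-06
  C       3.6952e-07 7.3905e-07 1.1086e-06 -7.3905e-07
  E           0.5406     0.1647    0.06443 4.3908e-06
  solve Keq expr → x = -3.6952e-07; check Q = 4.9170e-06

Direction: reverse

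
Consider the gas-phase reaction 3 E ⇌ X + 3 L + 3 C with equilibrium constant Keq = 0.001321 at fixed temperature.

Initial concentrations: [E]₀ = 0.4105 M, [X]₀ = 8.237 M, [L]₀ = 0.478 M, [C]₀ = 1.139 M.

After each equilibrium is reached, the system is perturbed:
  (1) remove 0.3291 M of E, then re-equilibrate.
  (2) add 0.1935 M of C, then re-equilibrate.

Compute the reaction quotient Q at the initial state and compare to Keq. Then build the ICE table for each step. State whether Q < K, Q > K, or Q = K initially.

Q₀ = 19.22 vs Keq = 0.001321 ⇒ Q>K, reverse
Step 1:
                    E           X           L           C
  Initial      0.4105       8.237       0.478       1.139
  Change       0.4156     -0.1385     -0.4156     -0.4156
  Equil        0.8261       8.098      0.0624      0.7234
  solve Keq expr → x = -0.1385; check Q = 0.001321
Then remove 0.3291 M of E.
Step 2:
                    E           X           L           C
  Initial       0.497       8.098      0.0624      0.7234
  Change      0.02196    -0.00732    -0.02196    -0.02196
  Equil         0.519       8.091     0.04044      0.7014
  solve Keq expr → x = -0.00732; check Q = 0.001321
Then add 0.1935 M of C.
Step 3:
                    E           X           L           C
  Initial       0.519       8.091     0.04044      0.8949
  Change     0.007964   -0.002655   -0.007964   -0.007964
  Equil        0.5269       8.088     0.03247       0.887
  solve Keq expr → x = -0.002655; check Q = 0.001321

Q₀ = 19.22; Q > K (proceeds reverse)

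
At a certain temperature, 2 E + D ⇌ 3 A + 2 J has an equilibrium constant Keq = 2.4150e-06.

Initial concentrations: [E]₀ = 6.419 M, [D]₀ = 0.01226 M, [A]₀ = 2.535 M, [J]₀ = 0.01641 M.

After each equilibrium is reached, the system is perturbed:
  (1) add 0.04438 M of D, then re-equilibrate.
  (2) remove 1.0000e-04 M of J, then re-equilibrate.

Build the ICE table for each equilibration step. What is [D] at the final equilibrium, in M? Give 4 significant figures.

Q₀ = 0.008684 vs Keq = 2.4150e-06 ⇒ Q>K, reverse
Step 1:
                    E           D           A           J
  Initial       6.419     0.01226       2.535     0.01641
  Change      0.01605    0.008026    -0.02408    -0.01605
  Equil         6.435     0.02029       2.511  3.5798e-04
  solve Keq expr → x = -0.008026; check Q = 2.4150e-06
Then add 0.04438 M of D.
Step 2:
                    E           D           A           J
  Initial       6.435     0.06467       2.511  3.5798e-04
  Change  -2.8028e-04 -1.4014e-04  4.2042e-04  2.8028e-04
  Equil         6.435     0.06453       2.511  6.3826e-04
  solve Keq expr → x = 1.4014e-04; check Q = 2.4150e-06
Then remove 1.0000e-04 M of J.
Step 3:
                    E           D           A           J
  Initial       6.435     0.06453       2.511  5.3826e-04
  Change  -9.9687e-05 -4.9843e-05  1.4953e-04  9.9687e-05
  Equil         6.435     0.06448       2.511  6.3795e-04
  solve Keq expr → x = 4.9843e-05; check Q = 2.4150e-06

[D]_eq = 0.06448 M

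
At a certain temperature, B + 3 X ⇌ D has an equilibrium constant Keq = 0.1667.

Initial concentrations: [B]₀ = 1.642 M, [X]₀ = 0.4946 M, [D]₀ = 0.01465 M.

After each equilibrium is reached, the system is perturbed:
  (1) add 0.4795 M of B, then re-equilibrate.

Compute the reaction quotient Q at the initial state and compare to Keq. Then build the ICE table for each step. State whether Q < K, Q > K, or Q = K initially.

Q₀ = 0.07374 vs Keq = 0.1667 ⇒ Q<K, forward
Step 1:
                   B          X          D
  init         1.642     0.4946    0.01465
  Δ         -0.01171   -0.03513    0.01171
  eq            1.63     0.4595    0.02636
  solve Keq expr → x = 0.01171; check Q = 0.1667
Then add 0.4795 M of B.
Step 2:
                   B          X          D
  init          2.11     0.4595    0.02636
  Δ        -0.004663   -0.01399   0.004663
  eq           2.105     0.4455    0.03102
  solve Keq expr → x = 0.004663; check Q = 0.1667

Q₀ = 0.07374; Q < K (proceeds forward)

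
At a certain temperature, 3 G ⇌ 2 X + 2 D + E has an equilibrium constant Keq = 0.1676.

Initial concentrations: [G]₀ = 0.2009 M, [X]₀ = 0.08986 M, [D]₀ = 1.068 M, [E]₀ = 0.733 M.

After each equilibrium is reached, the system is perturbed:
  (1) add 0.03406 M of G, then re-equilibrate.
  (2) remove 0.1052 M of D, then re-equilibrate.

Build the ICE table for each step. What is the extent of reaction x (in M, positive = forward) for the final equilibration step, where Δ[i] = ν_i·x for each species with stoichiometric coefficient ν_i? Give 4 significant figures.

x = 0.00216 M

Q₀ = 0.8326 vs Keq = 0.1676 ⇒ Q>K, reverse
Step 1:
                   G          X          D          E
  Initial     0.2009    0.08986      1.068      0.733
  Change     0.04792   -0.03194   -0.03194   -0.01597
  Equil       0.2488    0.05792      1.036      0.717
  solve Keq expr → x = -0.01597; check Q = 0.1676
Then add 0.03406 M of G.
Step 2:
                   G          X          D          E
  Initial     0.2829    0.05792      1.036      0.717
  Change    -0.01125   0.007499   0.007499    0.00375
  Equil       0.2716    0.06542      1.044     0.7208
  solve Keq expr → x = 0.00375; check Q = 0.1676
Then remove 0.1052 M of D.
Step 3:
                   G          X          D          E
  Initial     0.2716    0.06542     0.9384     0.7208
  Change    -0.00648    0.00432    0.00432    0.00216
  Equil       0.2651    0.06974     0.9427     0.7229
  solve Keq expr → x = 0.00216; check Q = 0.1676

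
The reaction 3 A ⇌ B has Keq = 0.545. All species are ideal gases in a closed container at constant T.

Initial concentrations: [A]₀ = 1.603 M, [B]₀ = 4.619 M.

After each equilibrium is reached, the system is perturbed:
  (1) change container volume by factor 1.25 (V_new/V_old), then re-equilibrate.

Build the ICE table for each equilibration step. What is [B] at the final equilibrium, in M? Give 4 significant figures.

[B]_eq = 3.503 M

Q₀ = 1.121 vs Keq = 0.545 ⇒ Q>K, reverse
Step 1:
                   A          B
  Initial      1.603      4.619
  Change      0.4153    -0.1384
  Equil        2.018      4.481
  solve Keq expr → x = -0.1384; check Q = 0.545
Then change container volume by factor 1.25 (V_new/V_old).
Step 2:
                   A          B
  Initial      1.615      3.584
  Change      0.2447   -0.08155
  Equil        1.859      3.503
  solve Keq expr → x = -0.08155; check Q = 0.545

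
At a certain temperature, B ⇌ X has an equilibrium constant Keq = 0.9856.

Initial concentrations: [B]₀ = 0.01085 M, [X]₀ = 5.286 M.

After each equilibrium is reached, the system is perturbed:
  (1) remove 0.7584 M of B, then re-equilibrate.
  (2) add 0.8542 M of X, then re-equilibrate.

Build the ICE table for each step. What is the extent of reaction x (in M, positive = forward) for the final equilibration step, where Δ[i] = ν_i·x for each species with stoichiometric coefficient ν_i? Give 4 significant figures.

Q₀ = 487.2 vs Keq = 0.9856 ⇒ Q>K, reverse
Step 1:
                   B          X
  init       0.01085      5.286
  Δ            2.657     -2.657
  eq           2.668      2.629
  solve Keq expr → x = -2.657; check Q = 0.9856
Then remove 0.7584 M of B.
Step 2:
                   B          X
  init         1.909      2.629
  Δ           0.3764    -0.3764
  eq           2.286      2.253
  solve Keq expr → x = -0.3764; check Q = 0.9856
Then add 0.8542 M of X.
Step 3:
                   B          X
  init         2.286      3.107
  Δ           0.4302    -0.4302
  eq           2.716      2.677
  solve Keq expr → x = -0.4302; check Q = 0.9856

x = -0.4302 M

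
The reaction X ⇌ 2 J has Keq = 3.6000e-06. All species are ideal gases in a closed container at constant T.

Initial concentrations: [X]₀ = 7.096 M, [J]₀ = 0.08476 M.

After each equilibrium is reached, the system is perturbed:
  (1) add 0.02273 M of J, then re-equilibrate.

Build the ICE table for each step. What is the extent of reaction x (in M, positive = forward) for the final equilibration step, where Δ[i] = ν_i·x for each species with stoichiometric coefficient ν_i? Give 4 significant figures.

x = -0.01136 M

Q₀ = 0.001012 vs Keq = 3.6000e-06 ⇒ Q>K, reverse
Step 1:
                    X           J
  I             7.096     0.08476
  C           0.03985    -0.07969
  E             7.136    0.005068
  solve Keq expr → x = -0.03985; check Q = 3.6000e-06
Then add 0.02273 M of J.
Step 2:
                    X           J
  I             7.136      0.0278
  C           0.01136    -0.02273
  E             7.147    0.005072
  solve Keq expr → x = -0.01136; check Q = 3.6000e-06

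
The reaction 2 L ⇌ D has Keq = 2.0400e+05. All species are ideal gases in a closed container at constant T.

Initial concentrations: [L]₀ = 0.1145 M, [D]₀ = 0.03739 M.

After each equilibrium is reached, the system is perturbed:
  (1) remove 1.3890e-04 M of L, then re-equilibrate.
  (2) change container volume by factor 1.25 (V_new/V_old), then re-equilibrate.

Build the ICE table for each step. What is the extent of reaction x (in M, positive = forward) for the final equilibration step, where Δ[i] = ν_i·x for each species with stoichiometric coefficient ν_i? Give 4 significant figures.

x = -3.2024e-05 M

Q₀ = 2.852 vs Keq = 2.0400e+05 ⇒ Q<K, forward
Step 1:
                   L          D
  I           0.1145    0.03739
  C          -0.1138    0.05691
  E       6.7989e-04     0.0943
  solve Keq expr → x = 0.05691; check Q = 2.0400e+05
Then remove 1.3890e-04 M of L.
Step 2:
                   L          D
  I       5.4099e-04     0.0943
  C       1.3865e-04 -6.9325e-05
  E       6.7964e-04    0.09423
  solve Keq expr → x = -6.9325e-05; check Q = 2.0400e+05
Then change container volume by factor 1.25 (V_new/V_old).
Step 3:
                   L          D
  I       5.4371e-04    0.07538
  C       6.4048e-05 -3.2024e-05
  E       6.0776e-04    0.07535
  solve Keq expr → x = -3.2024e-05; check Q = 2.0400e+05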